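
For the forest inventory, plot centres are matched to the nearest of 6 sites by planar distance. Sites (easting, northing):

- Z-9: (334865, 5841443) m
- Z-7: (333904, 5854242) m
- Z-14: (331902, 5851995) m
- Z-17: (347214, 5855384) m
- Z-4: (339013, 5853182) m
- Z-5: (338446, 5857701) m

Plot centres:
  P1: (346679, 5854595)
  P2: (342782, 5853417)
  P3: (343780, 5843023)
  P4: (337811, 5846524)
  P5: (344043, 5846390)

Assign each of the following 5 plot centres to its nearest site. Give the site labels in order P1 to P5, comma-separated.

P1 → Z-17 (d²=908746.00)
P2 → Z-4 (d²=14260586.00)
P3 → Z-9 (d²=81973625.00)
P4 → Z-9 (d²=34495477.00)
P5 → Z-4 (d²=71432164.00)

Z-17, Z-4, Z-9, Z-9, Z-4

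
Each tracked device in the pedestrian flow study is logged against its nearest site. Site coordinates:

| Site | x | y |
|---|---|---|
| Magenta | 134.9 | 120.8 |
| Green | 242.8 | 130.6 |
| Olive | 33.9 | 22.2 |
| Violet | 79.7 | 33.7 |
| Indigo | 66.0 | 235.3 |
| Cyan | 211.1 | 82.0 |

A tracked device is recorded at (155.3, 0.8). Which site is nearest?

Squared distances to each site:
Magenta: 14816.160; Green: 24504.290; Olive: 15195.920; Violet: 6797.770; Indigo: 62964.740; Cyan: 9707.080.
Minimum at Violet.

Violet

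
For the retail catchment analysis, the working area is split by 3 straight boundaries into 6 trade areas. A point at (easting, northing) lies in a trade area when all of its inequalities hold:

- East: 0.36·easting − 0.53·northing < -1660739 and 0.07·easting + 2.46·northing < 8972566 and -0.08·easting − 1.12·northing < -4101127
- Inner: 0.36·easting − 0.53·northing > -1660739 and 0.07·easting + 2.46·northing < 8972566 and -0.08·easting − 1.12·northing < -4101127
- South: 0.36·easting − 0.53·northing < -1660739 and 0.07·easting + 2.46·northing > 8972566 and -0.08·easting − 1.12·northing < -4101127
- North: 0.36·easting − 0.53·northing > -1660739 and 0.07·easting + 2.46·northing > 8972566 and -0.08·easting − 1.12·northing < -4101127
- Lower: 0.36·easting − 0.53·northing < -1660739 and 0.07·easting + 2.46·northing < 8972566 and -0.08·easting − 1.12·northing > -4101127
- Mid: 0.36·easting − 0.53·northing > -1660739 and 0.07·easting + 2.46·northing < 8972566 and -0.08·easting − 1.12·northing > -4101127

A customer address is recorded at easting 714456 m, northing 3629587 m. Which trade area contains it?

0.36·714456 − 0.53·3629587 = -1666476.950, which is < -1660739
0.07·714456 + 2.46·3629587 = 8978795.940, which is > 8972566
-0.08·714456 − 1.12·3629587 = -4122293.920, which is < -4101127
This sign pattern matches South.

South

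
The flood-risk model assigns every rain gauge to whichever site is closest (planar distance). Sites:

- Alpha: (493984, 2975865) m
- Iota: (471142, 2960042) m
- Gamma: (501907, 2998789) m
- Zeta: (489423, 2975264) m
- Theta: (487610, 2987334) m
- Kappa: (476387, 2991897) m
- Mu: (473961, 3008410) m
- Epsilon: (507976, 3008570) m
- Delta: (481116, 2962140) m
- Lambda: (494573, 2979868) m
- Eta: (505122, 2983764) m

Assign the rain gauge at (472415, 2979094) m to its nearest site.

Kappa

Squared distances to each site:
Alpha: 475648202.000; Iota: 364599233.000; Gamma: 1257671089.000; Zeta: 303940964.000; Theta: 298785625.000; Kappa: 179693593.000; Mu: 861817972.000; Epsilon: 2133419297.000; Delta: 363145517.000; Lambda: 491576040.000; Eta: 1091556749.000.
Minimum at Kappa.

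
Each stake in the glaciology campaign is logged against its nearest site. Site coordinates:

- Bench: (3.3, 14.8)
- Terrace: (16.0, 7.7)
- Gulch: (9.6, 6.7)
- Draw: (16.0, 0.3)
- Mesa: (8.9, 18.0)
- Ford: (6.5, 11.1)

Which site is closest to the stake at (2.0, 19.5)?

Bench

Squared distances to each site:
Bench: 23.780; Terrace: 335.240; Gulch: 221.600; Draw: 564.640; Mesa: 49.860; Ford: 90.810.
Minimum at Bench.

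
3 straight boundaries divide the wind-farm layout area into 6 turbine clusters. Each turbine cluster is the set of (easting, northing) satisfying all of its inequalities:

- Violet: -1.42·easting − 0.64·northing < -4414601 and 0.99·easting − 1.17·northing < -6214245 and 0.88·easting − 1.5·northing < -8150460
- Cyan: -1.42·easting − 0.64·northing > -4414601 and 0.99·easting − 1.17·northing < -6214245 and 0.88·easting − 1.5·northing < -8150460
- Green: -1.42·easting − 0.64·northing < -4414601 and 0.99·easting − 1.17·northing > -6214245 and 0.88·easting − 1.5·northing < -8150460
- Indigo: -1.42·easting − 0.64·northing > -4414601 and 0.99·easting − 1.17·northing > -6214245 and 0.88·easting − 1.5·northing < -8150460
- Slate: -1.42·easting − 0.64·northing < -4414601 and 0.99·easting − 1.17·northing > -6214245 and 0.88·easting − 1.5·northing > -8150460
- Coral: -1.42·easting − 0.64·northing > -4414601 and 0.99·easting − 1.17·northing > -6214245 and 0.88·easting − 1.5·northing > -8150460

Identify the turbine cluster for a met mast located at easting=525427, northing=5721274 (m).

Coral

-1.42·525427 − 0.64·5721274 = -4407721.700, which is > -4414601
0.99·525427 − 1.17·5721274 = -6173717.850, which is > -6214245
0.88·525427 − 1.5·5721274 = -8119535.240, which is > -8150460
This sign pattern matches Coral.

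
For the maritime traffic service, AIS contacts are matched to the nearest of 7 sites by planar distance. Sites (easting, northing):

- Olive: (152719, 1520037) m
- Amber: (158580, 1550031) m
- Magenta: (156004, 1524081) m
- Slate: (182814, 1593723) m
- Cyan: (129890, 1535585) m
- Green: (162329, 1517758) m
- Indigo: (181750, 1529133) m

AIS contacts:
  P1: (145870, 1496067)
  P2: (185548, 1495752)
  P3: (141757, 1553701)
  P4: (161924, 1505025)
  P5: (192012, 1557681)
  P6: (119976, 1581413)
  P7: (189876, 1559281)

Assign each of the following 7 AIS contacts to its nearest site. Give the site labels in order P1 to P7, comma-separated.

P1 → Olive (d²=621469701.00)
P2 → Green (d²=1023385997.00)
P3 → Amber (d²=296482229.00)
P4 → Green (d²=162293314.00)
P5 → Indigo (d²=920296948.00)
P6 → Cyan (d²=2198492980.00)
P7 → Indigo (d²=974933780.00)

Olive, Green, Amber, Green, Indigo, Cyan, Indigo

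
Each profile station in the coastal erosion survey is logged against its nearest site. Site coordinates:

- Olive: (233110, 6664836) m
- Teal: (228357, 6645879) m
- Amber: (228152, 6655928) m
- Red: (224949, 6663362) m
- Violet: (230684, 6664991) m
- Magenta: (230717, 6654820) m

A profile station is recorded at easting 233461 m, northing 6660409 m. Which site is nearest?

Olive

Squared distances to each site:
Olive: 19721530.000; Teal: 237171716.000; Amber: 48264842.000; Red: 81174353.000; Violet: 28706453.000; Magenta: 38766457.000.
Minimum at Olive.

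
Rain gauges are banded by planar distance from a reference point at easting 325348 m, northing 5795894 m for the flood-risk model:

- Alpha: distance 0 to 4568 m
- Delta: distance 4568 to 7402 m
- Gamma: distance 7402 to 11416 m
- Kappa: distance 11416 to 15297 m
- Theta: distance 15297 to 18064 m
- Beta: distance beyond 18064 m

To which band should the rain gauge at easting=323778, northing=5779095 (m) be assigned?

Distance = √((323778−325348)² + (5779095−5795894)²) = √(2464900.000 + 282206401.000) = 16872.205 m.
15297 ≤ 16872.205 < 18064 → Theta.

Theta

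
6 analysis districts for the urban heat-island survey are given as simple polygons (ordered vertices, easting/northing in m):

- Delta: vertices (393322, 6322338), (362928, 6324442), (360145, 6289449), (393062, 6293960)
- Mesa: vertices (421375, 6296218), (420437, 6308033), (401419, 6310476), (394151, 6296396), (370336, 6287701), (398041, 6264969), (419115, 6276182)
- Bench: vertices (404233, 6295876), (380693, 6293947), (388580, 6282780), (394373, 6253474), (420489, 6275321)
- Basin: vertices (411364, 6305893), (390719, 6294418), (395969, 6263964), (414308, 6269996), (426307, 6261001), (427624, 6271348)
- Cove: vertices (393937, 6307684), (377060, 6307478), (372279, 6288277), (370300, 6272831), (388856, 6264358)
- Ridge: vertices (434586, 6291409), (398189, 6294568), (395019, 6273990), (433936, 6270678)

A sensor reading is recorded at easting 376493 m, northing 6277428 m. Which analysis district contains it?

Cast a ray rightward from (376493, 6277428). For each polygon, the edges (by vertex number in listed order) whose endpoints lie on opposite sides of northing = 6277428, where each meets that height, and whether that is right or left of the point:
Delta: no edge straddles that height → 0 crossings.
Mesa: 5–6 at easting≈382856.4 (right), 7–1 at easting≈419255.5 (right) → 2 crossings.
Bench: 3–4 at easting≈389637.9 (right), 5–1 at easting≈418822.7 (right) → 2 crossings.
Basin: 2–3 at easting≈393647.9 (right), 6–1 at easting≈424762.2 (right) → 2 crossings.
Cove: 3–4 at easting≈370889.0 (left), 5–1 at easting≈390388.8 (right) → 1 crossing.
Ridge: 2–3 at easting≈395548.6 (right), 4–1 at easting≈434147.6 (right) → 2 crossings.
Only Cove has an odd count, so the point is inside Cove.

Cove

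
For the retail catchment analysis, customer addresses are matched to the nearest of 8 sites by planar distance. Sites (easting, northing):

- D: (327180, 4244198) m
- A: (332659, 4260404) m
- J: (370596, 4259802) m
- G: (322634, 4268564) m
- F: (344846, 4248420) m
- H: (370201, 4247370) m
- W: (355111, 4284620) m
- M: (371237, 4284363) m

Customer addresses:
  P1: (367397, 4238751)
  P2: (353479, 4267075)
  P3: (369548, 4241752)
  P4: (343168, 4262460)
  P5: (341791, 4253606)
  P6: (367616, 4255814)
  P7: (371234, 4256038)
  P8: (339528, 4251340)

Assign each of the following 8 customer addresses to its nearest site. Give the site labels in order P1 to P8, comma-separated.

P1 → H (d²=82149577.00)
P2 → W (d²=310490449.00)
P3 → H (d²=31988333.00)
P4 → A (d²=114666217.00)
P5 → F (d²=36227621.00)
P6 → J (d²=24784544.00)
P7 → J (d²=14574740.00)
P8 → F (d²=36807524.00)

H, W, H, A, F, J, J, F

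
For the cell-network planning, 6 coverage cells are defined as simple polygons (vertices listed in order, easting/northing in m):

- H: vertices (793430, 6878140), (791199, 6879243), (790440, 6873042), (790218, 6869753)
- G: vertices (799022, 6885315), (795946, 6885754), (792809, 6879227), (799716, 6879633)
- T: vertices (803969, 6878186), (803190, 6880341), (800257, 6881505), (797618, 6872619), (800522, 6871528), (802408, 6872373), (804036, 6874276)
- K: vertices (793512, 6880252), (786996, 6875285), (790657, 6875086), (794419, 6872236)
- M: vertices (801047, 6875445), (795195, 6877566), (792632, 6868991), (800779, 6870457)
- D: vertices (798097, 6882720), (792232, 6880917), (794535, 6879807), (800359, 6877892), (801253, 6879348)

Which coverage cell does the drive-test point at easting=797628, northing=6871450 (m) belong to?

Cast a ray rightward from (797628, 6871450). For each polygon, the edges (by vertex number in listed order) whose endpoints lie on opposite sides of northing = 6871450, where each meets that height, and whether that is right or left of the point:
H: 3–4 at easting≈790332.5 (left), 4–1 at easting≈790867.9 (left) → 0 crossings.
G: no edge straddles that height → 0 crossings.
T: no edge straddles that height → 0 crossings.
K: no edge straddles that height → 0 crossings.
M: 2–3 at easting≈793367.0 (left), 4–1 at easting≈800832.4 (right) → 1 crossing.
D: no edge straddles that height → 0 crossings.
Only M has an odd count, so the point is inside M.

M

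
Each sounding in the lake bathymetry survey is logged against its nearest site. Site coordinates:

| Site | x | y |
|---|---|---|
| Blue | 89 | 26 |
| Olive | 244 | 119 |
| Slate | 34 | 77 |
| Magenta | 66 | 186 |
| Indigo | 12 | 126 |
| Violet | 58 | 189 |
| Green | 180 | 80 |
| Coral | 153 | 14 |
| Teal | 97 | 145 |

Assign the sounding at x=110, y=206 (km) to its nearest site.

Squared distances to each site:
Blue: 32841.000; Olive: 25525.000; Slate: 22417.000; Magenta: 2336.000; Indigo: 16004.000; Violet: 2993.000; Green: 20776.000; Coral: 38713.000; Teal: 3890.000.
Minimum at Magenta.

Magenta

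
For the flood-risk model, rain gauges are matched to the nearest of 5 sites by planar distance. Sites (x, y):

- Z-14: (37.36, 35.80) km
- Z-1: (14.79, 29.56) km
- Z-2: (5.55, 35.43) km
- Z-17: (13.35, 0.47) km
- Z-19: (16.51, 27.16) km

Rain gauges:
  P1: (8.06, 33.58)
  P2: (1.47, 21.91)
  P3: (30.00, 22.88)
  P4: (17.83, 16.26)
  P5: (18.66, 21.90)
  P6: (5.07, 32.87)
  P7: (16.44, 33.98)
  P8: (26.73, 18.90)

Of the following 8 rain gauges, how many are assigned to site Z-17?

P1 → Z-2
P2 → Z-2
P3 → Z-19
P4 → Z-19
P5 → Z-19
P6 → Z-2
P7 → Z-1
P8 → Z-19
0 of the 8 go to Z-17.

0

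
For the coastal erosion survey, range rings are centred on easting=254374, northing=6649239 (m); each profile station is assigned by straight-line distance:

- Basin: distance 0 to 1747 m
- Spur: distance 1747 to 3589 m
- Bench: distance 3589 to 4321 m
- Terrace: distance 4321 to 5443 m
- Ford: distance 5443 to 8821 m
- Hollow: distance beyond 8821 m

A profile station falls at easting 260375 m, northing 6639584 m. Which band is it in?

Hollow

Distance = √((260375−254374)² + (6639584−6649239)²) = √(36012001.000 + 93219025.000) = 11367.982 m.
8821 ≤ 11367.982 < ∞ → Hollow.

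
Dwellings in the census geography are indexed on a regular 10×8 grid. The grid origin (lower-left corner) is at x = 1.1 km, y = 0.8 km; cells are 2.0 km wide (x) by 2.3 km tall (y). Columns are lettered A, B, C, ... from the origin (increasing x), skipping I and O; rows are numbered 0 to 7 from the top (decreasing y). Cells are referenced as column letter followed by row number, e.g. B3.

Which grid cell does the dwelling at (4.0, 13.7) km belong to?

B2

Column index: ⌊(4.0 − 1.1) / 2.0⌋ = ⌊1.450⌋ = 1 → column B
Row offset from origin: ⌊(13.7 − 0.8) / 2.3⌋ = ⌊5.609⌋ = 5 → row 2 (counted from top)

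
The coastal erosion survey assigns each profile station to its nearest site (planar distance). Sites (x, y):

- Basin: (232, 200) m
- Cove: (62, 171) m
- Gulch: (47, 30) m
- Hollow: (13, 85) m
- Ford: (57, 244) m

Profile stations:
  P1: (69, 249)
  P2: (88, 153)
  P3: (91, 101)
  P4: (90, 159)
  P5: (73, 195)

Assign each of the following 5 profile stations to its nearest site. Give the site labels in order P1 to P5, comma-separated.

P1 → Ford (d²=169.00)
P2 → Cove (d²=1000.00)
P3 → Cove (d²=5741.00)
P4 → Cove (d²=928.00)
P5 → Cove (d²=697.00)

Ford, Cove, Cove, Cove, Cove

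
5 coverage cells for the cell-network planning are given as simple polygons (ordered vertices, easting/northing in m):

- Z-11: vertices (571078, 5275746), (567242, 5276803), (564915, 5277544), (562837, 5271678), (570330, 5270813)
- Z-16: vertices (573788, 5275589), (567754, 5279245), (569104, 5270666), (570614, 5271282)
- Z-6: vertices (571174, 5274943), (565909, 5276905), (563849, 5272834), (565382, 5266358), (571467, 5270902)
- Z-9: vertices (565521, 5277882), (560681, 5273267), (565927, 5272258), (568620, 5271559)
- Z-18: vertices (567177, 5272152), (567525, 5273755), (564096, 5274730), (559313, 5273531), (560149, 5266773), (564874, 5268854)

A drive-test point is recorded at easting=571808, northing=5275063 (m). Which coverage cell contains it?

Z-16

Cast a ray rightward from (571808, 5275063). For each polygon, the edges (by vertex number in listed order) whose endpoints lie on opposite sides of northing = 5275063, where each meets that height, and whether that is right or left of the point:
Z-11: 3–4 at easting≈564036.1 (left), 5–1 at easting≈570974.4 (left) → 0 crossings.
Z-16: 2–3 at easting≈568412.1 (left), 4–1 at easting≈573400.4 (right) → 1 crossing.
Z-6: 1–2 at easting≈570852.0 (left), 2–3 at easting≈564976.9 (left) → 0 crossings.
Z-9: 1–2 at easting≈562564.6 (left), 4–1 at easting≈566902.6 (left) → 0 crossings.
Z-18: no edge straddles that height → 0 crossings.
Only Z-16 has an odd count, so the point is inside Z-16.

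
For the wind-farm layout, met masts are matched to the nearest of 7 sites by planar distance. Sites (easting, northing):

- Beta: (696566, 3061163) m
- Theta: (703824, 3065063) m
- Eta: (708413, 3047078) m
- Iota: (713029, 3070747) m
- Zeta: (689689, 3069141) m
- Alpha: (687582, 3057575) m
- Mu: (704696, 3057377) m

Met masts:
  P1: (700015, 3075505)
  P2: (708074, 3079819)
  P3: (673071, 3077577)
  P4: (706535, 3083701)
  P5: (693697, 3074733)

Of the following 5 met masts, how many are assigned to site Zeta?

P1 → Theta
P2 → Iota
P3 → Zeta
P4 → Iota
P5 → Zeta
2 of the 5 go to Zeta.

2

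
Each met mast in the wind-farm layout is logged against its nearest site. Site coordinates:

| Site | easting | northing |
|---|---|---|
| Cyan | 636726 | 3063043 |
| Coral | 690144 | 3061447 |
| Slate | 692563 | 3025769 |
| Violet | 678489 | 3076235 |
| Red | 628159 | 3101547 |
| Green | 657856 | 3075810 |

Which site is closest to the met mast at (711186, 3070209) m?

Squared distances to each site:
Cyan: 5595643156.000; Coral: 519538408.000; Slate: 2321729729.000; Violet: 1105406485.000; Red: 7875552973.000; Green: 2875460101.000.
Minimum at Coral.

Coral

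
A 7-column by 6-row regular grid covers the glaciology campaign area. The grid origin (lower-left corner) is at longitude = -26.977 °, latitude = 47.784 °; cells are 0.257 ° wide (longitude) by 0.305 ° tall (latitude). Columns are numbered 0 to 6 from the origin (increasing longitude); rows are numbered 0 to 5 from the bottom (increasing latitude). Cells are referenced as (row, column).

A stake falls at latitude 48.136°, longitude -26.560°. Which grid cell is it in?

(1, 1)

Column index: ⌊(-26.560 − -26.977) / 0.257⌋ = ⌊1.623⌋ = 1
Row offset from origin: ⌊(48.136 − 47.784) / 0.305⌋ = ⌊1.154⌋ = 1 → row 1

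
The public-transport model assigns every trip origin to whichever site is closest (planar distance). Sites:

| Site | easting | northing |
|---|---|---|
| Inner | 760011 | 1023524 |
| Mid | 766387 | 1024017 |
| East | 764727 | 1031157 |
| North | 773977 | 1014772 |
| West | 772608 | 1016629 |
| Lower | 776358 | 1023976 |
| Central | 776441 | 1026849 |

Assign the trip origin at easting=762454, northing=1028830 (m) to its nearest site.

East

Squared distances to each site:
Inner: 34121885.000; Mid: 38633458.000; East: 10581458.000; North: 330406893.000; West: 251968117.000; Lower: 216882532.000; Central: 199560530.000.
Minimum at East.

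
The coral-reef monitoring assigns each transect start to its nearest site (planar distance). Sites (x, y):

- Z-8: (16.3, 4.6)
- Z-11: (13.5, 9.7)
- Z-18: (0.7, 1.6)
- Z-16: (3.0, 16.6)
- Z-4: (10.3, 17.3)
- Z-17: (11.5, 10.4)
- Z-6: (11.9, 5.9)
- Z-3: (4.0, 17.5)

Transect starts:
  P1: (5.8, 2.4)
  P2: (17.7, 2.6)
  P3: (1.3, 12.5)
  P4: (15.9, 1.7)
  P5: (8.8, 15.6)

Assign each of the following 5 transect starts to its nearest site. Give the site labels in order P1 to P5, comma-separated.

Z-18, Z-8, Z-16, Z-8, Z-4

P1 → Z-18 (d²=26.65)
P2 → Z-8 (d²=5.96)
P3 → Z-16 (d²=19.70)
P4 → Z-8 (d²=8.57)
P5 → Z-4 (d²=5.14)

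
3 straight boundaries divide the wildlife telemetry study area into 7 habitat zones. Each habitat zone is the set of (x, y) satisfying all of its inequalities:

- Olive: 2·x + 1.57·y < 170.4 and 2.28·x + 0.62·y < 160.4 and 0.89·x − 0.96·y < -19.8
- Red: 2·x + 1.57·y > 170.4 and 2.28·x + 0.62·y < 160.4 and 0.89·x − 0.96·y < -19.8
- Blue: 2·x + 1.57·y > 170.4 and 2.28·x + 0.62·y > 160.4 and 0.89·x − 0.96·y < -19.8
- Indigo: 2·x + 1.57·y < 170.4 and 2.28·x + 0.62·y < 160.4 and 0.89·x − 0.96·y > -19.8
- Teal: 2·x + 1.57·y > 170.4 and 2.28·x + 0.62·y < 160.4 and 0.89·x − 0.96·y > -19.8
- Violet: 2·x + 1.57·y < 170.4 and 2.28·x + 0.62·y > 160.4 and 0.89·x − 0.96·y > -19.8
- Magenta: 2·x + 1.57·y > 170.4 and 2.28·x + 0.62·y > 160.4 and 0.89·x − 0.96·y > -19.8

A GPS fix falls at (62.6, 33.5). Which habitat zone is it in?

2·62.6 + 1.57·33.5 = 177.795, which is > 170.4
2.28·62.6 + 0.62·33.5 = 163.498, which is > 160.4
0.89·62.6 − 0.96·33.5 = 23.554, which is > -19.8
This sign pattern matches Magenta.

Magenta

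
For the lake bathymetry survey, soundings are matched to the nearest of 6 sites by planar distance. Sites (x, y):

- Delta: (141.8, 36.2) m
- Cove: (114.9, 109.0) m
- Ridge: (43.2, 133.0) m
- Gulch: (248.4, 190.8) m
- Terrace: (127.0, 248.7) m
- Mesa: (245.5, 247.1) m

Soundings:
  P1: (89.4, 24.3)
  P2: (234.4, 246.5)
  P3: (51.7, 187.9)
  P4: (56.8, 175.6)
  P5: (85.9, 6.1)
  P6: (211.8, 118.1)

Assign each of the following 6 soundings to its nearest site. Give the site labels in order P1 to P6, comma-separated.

Delta, Mesa, Ridge, Ridge, Delta, Gulch

P1 → Delta (d²=2887.37)
P2 → Mesa (d²=123.57)
P3 → Ridge (d²=3086.26)
P4 → Ridge (d²=1999.72)
P5 → Delta (d²=4030.82)
P6 → Gulch (d²=6624.85)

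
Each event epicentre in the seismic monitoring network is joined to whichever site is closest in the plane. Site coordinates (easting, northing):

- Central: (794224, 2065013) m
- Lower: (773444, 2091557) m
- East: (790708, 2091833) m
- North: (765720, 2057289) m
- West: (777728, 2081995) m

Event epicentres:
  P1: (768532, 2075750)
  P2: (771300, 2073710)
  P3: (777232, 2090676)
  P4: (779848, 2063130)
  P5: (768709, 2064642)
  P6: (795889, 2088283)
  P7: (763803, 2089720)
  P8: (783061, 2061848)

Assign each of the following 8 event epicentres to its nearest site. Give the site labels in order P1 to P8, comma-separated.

West, West, Lower, Central, North, East, Lower, Central

P1 → West (d²=123566441.00)
P2 → West (d²=109960409.00)
P3 → Lower (d²=15125105.00)
P4 → Central (d²=210215065.00)
P5 → North (d²=63000730.00)
P6 → East (d²=39445261.00)
P7 → Lower (d²=96323450.00)
P8 → Central (d²=134629794.00)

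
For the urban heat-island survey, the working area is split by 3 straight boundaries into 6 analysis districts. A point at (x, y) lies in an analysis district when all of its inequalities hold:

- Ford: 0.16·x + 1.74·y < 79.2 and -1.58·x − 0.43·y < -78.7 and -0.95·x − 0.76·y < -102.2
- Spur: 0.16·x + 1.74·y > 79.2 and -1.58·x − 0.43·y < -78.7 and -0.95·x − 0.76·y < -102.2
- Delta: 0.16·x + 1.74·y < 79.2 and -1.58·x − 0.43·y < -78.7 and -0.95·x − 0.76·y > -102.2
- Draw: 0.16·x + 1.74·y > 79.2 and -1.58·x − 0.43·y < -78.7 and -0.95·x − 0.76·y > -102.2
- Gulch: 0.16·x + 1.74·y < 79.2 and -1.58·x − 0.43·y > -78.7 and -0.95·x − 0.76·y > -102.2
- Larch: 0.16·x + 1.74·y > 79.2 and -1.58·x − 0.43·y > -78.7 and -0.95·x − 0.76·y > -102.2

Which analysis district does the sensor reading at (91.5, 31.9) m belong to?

0.16·91.5 + 1.74·31.9 = 70.146, which is < 79.2
-1.58·91.5 − 0.43·31.9 = -158.287, which is < -78.7
-0.95·91.5 − 0.76·31.9 = -111.169, which is < -102.2
This sign pattern matches Ford.

Ford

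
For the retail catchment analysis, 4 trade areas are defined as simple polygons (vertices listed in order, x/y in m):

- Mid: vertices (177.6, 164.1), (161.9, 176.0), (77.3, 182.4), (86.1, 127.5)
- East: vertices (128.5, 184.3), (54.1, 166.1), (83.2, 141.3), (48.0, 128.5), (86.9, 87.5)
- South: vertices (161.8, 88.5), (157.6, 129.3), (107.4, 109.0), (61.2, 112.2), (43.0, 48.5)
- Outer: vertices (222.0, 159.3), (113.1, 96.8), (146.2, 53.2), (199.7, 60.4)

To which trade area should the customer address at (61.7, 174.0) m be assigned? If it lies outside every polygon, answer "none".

none

Cast a ray rightward from (61.7, 174.0). For each polygon, the edges (by vertex number in listed order) whose endpoints lie on opposite sides of y = 174.0, where each meets that height, and whether that is right or left of the point:
Mid: 1–2 at x≈164.54 (right), 3–4 at x≈78.65 (right) → 2 crossings.
East: 1–2 at x≈86.39 (right), 5–1 at x≈124.07 (right) → 2 crossings.
South: no edge straddles that height → 0 crossings.
Outer: no edge straddles that height → 0 crossings.
All counts are even, so the point lies outside every listed polygon.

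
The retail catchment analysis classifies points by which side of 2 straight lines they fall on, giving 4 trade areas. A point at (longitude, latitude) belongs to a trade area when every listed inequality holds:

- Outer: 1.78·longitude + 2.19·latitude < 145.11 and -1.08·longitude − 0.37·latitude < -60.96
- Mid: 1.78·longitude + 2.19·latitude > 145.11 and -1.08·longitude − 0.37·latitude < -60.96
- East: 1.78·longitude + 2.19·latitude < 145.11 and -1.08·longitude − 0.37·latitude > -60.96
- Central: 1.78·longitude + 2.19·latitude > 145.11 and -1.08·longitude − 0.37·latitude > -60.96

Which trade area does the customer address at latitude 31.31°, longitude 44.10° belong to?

1.78·44.10 + 2.19·31.31 = 147.067, which is > 145.11
-1.08·44.10 − 0.37·31.31 = -59.213, which is > -60.96
This sign pattern matches Central.

Central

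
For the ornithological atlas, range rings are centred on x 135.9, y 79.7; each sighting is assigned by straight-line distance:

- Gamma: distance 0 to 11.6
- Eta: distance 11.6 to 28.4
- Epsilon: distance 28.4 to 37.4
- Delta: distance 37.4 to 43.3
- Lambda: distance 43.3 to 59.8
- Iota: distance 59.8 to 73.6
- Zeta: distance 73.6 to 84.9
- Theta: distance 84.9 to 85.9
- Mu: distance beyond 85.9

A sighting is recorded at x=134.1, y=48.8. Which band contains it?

Epsilon

Distance = √((134.1−135.9)² + (48.8−79.7)²) = √(3.240 + 954.810) = 30.952.
28.4 ≤ 30.952 < 37.4 → Epsilon.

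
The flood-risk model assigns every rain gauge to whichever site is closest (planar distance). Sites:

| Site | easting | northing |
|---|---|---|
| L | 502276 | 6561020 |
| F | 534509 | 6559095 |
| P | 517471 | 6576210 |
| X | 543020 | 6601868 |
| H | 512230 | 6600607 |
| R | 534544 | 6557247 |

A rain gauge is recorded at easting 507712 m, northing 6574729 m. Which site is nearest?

P

Squared distances to each site:
L: 217486777.000; F: 962501165.000; P: 97431442.000; X: 1983180185.000; H: 690083208.000; R: 1025576548.000.
Minimum at P.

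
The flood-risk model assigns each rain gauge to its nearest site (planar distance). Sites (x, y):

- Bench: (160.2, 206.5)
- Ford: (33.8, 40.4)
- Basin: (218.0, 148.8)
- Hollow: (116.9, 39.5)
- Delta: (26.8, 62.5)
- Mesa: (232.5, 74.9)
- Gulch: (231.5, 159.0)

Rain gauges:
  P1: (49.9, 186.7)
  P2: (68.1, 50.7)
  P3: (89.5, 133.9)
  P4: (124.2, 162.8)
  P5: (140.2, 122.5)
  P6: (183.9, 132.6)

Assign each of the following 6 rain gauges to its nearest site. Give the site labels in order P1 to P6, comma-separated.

Bench, Ford, Delta, Bench, Basin, Basin

P1 → Bench (d²=12558.13)
P2 → Ford (d²=1282.58)
P3 → Delta (d²=9029.25)
P4 → Bench (d²=3205.69)
P5 → Basin (d²=6744.53)
P6 → Basin (d²=1425.25)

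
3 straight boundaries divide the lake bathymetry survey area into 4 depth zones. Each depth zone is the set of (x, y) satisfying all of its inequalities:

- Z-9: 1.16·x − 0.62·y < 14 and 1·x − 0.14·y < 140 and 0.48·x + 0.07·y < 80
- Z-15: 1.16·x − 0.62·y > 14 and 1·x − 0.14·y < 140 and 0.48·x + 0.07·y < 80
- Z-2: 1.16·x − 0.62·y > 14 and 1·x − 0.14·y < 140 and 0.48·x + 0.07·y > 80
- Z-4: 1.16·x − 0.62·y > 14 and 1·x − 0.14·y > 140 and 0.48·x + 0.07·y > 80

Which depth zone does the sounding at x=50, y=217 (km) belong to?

Z-9

1.16·50 − 0.62·217 = -76.540, which is < 14
1·50 − 0.14·217 = 19.620, which is < 140
0.48·50 + 0.07·217 = 39.190, which is < 80
This sign pattern matches Z-9.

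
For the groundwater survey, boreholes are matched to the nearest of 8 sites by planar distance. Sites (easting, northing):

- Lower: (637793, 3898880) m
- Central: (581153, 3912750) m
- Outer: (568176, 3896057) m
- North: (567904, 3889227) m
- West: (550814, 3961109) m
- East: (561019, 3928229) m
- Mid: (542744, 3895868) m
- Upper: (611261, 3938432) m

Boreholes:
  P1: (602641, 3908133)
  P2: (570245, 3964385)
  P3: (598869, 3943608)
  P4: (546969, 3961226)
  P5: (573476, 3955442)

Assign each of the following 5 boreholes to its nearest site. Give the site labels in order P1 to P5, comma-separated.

Central, West, Upper, West, West

P1 → Central (d²=483050833.00)
P2 → West (d²=388295937.00)
P3 → Upper (d²=180352640.00)
P4 → West (d²=14797714.00)
P5 → West (d²=545681133.00)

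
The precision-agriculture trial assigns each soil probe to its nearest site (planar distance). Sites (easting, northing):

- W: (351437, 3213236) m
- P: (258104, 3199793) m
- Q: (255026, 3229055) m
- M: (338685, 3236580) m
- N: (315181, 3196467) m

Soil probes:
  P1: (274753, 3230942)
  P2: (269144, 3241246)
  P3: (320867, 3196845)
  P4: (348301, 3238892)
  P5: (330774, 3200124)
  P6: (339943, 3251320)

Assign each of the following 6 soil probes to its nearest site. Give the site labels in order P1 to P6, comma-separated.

P1 → Q (d²=392715298.00)
P2 → Q (d²=347938405.00)
P3 → N (d²=32473480.00)
P4 → M (d²=97812800.00)
P5 → N (d²=256515298.00)
P6 → M (d²=218850164.00)

Q, Q, N, M, N, M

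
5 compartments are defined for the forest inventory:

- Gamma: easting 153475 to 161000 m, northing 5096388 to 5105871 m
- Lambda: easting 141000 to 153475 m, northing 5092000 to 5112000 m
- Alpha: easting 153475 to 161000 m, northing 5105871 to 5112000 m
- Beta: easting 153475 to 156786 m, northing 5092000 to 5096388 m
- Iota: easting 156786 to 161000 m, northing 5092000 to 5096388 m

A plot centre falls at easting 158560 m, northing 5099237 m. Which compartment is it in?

Gamma

The point has easting = 158560 and northing = 5099237.
Only Gamma satisfies 153475 ≤ easting ≤ 161000 and 5096388 ≤ northing ≤ 5105871.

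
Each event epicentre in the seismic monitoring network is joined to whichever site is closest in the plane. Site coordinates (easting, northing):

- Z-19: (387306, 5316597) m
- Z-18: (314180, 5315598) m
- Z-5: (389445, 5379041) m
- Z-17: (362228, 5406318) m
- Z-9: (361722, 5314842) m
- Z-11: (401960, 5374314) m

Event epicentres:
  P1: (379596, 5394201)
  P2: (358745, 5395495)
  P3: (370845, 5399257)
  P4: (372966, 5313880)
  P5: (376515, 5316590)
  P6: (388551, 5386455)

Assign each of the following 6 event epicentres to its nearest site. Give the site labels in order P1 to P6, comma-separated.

P1 → Z-5 (d²=326828401.00)
P2 → Z-17 (d²=129268618.00)
P3 → Z-17 (d²=124110410.00)
P4 → Z-9 (d²=127352980.00)
P5 → Z-19 (d²=116445730.00)
P6 → Z-5 (d²=55766632.00)

Z-5, Z-17, Z-17, Z-9, Z-19, Z-5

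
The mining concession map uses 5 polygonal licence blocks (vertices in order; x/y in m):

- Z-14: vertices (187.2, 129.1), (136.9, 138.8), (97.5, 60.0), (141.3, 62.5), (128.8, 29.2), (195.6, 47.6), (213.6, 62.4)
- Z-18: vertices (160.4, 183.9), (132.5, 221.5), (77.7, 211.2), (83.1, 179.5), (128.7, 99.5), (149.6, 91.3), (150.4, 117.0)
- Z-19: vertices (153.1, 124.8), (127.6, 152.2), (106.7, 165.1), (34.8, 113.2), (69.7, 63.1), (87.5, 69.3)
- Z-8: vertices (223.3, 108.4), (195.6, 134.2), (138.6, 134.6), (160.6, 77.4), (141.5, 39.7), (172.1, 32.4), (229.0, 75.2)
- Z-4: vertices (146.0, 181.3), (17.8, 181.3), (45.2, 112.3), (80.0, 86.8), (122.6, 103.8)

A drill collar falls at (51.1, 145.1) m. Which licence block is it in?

Z-4

Cast a ray rightward from (51.1, 145.1). For each polygon, the edges (by vertex number in listed order) whose endpoints lie on opposite sides of y = 145.1, where each meets that height, and whether that is right or left of the point:
Z-14: no edge straddles that height → 0 crossings.
Z-18: 4–5 at x≈102.71 (right), 7–1 at x≈154.60 (right) → 2 crossings.
Z-19: 1–2 at x≈134.21 (right), 3–4 at x≈78.99 (right) → 2 crossings.
Z-8: no edge straddles that height → 0 crossings.
Z-4: 2–3 at x≈32.18 (left), 5–1 at x≈135.07 (right) → 1 crossing.
Only Z-4 has an odd count, so the point is inside Z-4.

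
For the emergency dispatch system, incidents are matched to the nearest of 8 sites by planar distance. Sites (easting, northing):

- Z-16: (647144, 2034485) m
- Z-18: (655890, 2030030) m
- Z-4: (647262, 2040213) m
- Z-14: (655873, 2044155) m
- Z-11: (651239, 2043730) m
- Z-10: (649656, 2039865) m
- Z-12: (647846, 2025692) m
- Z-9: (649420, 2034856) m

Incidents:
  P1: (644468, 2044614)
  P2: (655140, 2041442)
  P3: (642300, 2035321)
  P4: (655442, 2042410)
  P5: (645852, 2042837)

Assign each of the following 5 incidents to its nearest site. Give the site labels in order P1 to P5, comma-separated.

P1 → Z-4 (d²=27175237.00)
P2 → Z-14 (d²=7897658.00)
P3 → Z-16 (d²=24163232.00)
P4 → Z-14 (d²=3230786.00)
P5 → Z-4 (d²=8873476.00)

Z-4, Z-14, Z-16, Z-14, Z-4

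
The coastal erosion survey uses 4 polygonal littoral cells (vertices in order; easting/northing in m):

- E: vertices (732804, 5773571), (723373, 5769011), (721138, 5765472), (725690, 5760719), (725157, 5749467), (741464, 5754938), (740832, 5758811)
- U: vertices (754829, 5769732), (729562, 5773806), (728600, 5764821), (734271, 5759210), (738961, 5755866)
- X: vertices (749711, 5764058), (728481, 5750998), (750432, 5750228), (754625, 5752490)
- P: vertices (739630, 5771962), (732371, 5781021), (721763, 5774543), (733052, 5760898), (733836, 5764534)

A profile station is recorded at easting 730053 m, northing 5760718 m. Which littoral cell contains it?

Cast a ray rightward from (730053, 5760718). For each polygon, the edges (by vertex number in listed order) whose endpoints lie on opposite sides of northing = 5760718, where each meets that height, and whether that is right or left of the point:
E: 4–5 at easting≈725690.0 (left), 7–1 at easting≈739794.8 (right) → 1 crossing.
U: 3–4 at easting≈732746.9 (right), 5–1 at easting≈744513.5 (right) → 2 crossings.
X: 1–2 at easting≈744281.6 (right), 4–1 at easting≈751129.8 (right) → 2 crossings.
P: no edge straddles that height → 0 crossings.
Only E has an odd count, so the point is inside E.

E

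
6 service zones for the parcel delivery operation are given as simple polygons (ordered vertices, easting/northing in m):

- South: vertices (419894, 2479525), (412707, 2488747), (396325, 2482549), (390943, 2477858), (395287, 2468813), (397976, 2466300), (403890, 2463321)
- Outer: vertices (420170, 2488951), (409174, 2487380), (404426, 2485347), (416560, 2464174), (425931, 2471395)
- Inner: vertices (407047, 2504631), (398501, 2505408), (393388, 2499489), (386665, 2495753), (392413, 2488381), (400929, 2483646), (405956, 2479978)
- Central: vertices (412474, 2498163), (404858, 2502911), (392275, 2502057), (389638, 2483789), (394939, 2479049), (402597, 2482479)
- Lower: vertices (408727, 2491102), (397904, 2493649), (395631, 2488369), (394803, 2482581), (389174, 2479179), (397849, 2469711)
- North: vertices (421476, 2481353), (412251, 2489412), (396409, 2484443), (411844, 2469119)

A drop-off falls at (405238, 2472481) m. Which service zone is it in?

South

Cast a ray rightward from (405238, 2472481). For each polygon, the edges (by vertex number in listed order) whose endpoints lie on opposite sides of northing = 2472481, where each meets that height, and whether that is right or left of the point:
South: 4–5 at easting≈393525.4 (left), 7–1 at easting≈412936.9 (right) → 1 crossing.
Outer: 3–4 at easting≈411799.4 (right), 5–1 at easting≈425574.6 (right) → 2 crossings.
Inner: no edge straddles that height → 0 crossings.
Central: no edge straddles that height → 0 crossings.
Lower: 5–6 at easting≈395311.0 (left), 6–1 at easting≈399257.6 (left) → 0 crossings.
North: 3–4 at easting≈408457.6 (right), 4–1 at easting≈414490.9 (right) → 2 crossings.
Only South has an odd count, so the point is inside South.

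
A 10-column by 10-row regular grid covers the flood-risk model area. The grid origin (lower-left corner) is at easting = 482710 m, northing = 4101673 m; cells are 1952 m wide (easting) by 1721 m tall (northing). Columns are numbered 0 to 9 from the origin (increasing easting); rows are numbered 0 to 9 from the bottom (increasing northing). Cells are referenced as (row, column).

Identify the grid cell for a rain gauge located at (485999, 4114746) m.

Column index: ⌊(485999 − 482710) / 1952⌋ = ⌊1.685⌋ = 1
Row offset from origin: ⌊(4114746 − 4101673) / 1721⌋ = ⌊7.596⌋ = 7 → row 7

(7, 1)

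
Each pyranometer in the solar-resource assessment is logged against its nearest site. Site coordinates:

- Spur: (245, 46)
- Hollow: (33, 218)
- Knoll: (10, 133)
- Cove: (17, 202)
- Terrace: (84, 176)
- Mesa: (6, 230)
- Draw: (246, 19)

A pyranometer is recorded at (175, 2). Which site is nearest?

Squared distances to each site:
Spur: 6836.000; Hollow: 66820.000; Knoll: 44386.000; Cove: 64964.000; Terrace: 38557.000; Mesa: 80545.000; Draw: 5330.000.
Minimum at Draw.

Draw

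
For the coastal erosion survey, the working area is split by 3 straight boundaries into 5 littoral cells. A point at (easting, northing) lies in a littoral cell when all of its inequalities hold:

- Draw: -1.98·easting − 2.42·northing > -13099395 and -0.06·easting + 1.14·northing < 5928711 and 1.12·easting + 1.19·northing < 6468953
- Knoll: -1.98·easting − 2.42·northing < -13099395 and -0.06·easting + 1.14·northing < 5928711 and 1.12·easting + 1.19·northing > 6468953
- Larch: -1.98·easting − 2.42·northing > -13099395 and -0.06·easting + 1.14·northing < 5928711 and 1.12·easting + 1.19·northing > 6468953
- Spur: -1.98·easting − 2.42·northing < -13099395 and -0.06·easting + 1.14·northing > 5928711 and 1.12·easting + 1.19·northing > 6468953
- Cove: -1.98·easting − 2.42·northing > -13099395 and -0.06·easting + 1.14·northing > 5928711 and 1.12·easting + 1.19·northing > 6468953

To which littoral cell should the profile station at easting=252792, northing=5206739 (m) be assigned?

-1.98·252792 − 2.42·5206739 = -13100836.540, which is < -13099395
-0.06·252792 + 1.14·5206739 = 5920514.940, which is < 5928711
1.12·252792 + 1.19·5206739 = 6479146.450, which is > 6468953
This sign pattern matches Knoll.

Knoll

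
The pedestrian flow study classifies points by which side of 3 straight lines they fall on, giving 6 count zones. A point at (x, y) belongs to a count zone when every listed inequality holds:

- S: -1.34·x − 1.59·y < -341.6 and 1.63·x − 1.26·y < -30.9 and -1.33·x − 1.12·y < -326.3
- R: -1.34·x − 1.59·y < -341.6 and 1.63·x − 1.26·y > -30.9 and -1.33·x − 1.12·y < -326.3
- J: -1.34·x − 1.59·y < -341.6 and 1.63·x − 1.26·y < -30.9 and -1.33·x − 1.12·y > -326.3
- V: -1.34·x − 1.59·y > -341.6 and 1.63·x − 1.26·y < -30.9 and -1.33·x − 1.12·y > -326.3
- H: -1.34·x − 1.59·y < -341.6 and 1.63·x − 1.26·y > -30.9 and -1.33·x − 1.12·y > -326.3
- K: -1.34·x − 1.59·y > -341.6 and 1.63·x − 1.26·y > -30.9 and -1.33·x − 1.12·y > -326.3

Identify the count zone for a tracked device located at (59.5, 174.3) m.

-1.34·59.5 − 1.59·174.3 = -356.867, which is < -341.6
1.63·59.5 − 1.26·174.3 = -122.633, which is < -30.9
-1.33·59.5 − 1.12·174.3 = -274.351, which is > -326.3
This sign pattern matches J.

J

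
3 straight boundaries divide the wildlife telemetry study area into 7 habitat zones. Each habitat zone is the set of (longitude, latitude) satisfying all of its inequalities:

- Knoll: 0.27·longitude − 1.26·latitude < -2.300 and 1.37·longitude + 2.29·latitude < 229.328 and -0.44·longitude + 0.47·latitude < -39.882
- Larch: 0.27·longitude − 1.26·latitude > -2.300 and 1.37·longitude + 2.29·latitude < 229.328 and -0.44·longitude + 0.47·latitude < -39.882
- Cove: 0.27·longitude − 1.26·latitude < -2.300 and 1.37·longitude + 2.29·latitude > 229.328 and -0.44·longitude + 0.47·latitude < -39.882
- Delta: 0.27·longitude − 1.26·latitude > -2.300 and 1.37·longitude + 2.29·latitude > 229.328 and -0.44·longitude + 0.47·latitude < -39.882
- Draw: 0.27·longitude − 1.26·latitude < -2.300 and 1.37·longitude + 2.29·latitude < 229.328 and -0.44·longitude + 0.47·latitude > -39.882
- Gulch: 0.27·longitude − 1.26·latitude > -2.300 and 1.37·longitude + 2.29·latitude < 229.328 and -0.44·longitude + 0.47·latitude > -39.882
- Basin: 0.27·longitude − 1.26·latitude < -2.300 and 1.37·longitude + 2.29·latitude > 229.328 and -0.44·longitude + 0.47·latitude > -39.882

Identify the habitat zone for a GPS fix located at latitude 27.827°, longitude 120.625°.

Knoll

0.27·120.625 − 1.26·27.827 = -2.493, which is < -2.300
1.37·120.625 + 2.29·27.827 = 228.980, which is < 229.328
-0.44·120.625 + 0.47·27.827 = -39.996, which is < -39.882
This sign pattern matches Knoll.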